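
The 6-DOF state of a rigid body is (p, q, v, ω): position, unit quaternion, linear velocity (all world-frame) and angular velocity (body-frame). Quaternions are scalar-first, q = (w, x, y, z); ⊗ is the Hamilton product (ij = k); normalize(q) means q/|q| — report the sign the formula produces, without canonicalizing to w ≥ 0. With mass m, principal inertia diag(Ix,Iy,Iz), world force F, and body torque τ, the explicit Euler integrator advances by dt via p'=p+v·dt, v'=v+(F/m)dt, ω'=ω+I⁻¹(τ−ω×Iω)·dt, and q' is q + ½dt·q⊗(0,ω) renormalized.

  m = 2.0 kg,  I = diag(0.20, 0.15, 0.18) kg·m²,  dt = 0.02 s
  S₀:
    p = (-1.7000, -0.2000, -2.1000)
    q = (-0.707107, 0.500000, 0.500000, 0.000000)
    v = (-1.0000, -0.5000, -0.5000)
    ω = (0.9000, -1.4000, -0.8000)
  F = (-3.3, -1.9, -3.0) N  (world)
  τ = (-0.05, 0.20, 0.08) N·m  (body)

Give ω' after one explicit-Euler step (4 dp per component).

ω' = (0.8916, -1.3714, -0.7981)

angular accel α = (-0.4180, 1.4293, 0.0944)
ω' = ω + α·dt = (0.8916, -1.3714, -0.7981)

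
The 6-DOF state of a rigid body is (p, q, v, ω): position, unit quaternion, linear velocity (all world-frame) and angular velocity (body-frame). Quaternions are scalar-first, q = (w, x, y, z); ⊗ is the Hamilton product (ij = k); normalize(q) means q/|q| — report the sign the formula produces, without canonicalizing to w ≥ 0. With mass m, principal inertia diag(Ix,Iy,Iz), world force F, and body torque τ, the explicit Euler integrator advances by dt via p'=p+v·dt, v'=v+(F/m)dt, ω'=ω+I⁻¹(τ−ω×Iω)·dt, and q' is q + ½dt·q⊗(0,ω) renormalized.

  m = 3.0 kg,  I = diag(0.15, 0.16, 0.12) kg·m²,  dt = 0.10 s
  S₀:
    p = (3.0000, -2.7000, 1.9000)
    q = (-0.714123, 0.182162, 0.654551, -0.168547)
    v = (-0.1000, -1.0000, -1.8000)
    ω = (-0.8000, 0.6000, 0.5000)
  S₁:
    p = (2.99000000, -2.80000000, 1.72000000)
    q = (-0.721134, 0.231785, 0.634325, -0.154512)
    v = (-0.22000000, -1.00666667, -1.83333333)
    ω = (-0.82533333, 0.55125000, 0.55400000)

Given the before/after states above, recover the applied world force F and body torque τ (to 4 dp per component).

F = (-3.6000, -0.2000, -1.0000)
τ = (-0.0500, -0.0900, 0.0600)

Δv = v₁−v₀ = (-0.12000000, -0.00666667, -0.03333333)
m·(v₁−v₀)/dt = (-3.6000, -0.2000, -1.0000)
ω₁ − ω₀ = (-0.02533333, -0.04875000, 0.05400000)
precession coupling = (-0.0120, -0.0120, -0.0048)
applied torque τ = (-0.0500, -0.0900, 0.0600)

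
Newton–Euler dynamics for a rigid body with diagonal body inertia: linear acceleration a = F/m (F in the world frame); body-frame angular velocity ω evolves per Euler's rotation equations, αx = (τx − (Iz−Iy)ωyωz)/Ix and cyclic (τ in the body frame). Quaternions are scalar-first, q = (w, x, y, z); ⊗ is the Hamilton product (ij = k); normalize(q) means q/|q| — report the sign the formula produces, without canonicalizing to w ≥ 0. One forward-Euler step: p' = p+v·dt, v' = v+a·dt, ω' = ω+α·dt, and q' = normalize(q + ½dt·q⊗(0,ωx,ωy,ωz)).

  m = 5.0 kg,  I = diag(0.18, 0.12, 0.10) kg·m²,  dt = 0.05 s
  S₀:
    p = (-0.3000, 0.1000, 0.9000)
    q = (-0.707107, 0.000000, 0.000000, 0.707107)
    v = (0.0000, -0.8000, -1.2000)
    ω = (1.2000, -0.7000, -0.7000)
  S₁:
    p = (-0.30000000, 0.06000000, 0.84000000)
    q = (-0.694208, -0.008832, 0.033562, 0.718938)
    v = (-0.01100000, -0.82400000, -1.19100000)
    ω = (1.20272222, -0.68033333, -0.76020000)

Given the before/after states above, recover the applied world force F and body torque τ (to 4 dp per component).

velocity change Δv = (-0.01100000, -0.02400000, 0.00900000)
applied force F = (-1.1000, -2.4000, 0.9000)
Δω = ω₁−ω₀ = (0.00272222, 0.01966667, -0.06020000)
gyro term ω₀×Iω₀ = (-0.0098, -0.0672, 0.0504)
I·α + gyro = (0.0000, -0.0200, -0.0700)

F = (-1.1000, -2.4000, 0.9000)
τ = (0.0000, -0.0200, -0.0700)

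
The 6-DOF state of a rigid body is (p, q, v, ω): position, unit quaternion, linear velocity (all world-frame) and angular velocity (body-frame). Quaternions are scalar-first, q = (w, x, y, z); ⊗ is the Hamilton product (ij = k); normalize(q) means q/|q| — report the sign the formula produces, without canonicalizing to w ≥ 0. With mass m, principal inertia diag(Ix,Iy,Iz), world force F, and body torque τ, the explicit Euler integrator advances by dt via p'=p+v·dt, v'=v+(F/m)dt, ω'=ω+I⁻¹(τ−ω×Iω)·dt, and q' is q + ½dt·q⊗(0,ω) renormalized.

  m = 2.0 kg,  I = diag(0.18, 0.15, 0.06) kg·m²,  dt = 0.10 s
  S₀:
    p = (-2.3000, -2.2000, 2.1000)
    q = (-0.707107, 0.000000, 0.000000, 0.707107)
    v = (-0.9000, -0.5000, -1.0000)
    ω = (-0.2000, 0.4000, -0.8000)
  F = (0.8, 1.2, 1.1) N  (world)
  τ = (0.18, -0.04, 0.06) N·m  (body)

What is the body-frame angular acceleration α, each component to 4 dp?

ω×(Iω) gyroscopic = (0.0288, 0.0192, 0.0024)
angular accel α = (0.8400, -0.3947, 0.9600)

α = (0.8400, -0.3947, 0.9600)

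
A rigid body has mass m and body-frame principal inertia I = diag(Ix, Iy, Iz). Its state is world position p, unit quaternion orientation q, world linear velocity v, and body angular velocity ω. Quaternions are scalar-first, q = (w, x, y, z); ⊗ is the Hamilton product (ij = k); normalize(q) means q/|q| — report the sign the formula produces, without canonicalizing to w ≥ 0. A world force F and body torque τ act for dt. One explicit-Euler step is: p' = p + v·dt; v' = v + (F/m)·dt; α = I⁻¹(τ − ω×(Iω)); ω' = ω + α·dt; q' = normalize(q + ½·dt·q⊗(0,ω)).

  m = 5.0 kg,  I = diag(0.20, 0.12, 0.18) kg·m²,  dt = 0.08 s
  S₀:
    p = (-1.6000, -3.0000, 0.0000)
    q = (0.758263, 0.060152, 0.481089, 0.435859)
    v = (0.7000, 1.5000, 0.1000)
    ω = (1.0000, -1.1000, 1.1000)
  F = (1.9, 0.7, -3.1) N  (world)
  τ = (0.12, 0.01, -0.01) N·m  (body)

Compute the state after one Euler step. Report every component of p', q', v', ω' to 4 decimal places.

p' = p + v·dt = (-1.5440, -2.8800, 0.0080)
v + (F/m)dt = (0.7304, 1.5112, 0.0504)
(τ − ω×Iω)/I = (0.9630, -0.1000, -0.5444)
ω' = ω + α·dt = (1.0770, -1.1080, 1.0564)
2q̇ = q⊗(0,ω) = (-0.0103990, 1.7669058, -0.4643975, 0.2868331)
q + ½dt·q⊗(0,ω), renormalized = (0.7558, 0.1305, 0.4613, 0.4461)

p' = (-1.5440, -2.8800, 0.0080)
q' = (0.7558, 0.1305, 0.4613, 0.4461)
v' = (0.7304, 1.5112, 0.0504)
ω' = (1.0770, -1.1080, 1.0564)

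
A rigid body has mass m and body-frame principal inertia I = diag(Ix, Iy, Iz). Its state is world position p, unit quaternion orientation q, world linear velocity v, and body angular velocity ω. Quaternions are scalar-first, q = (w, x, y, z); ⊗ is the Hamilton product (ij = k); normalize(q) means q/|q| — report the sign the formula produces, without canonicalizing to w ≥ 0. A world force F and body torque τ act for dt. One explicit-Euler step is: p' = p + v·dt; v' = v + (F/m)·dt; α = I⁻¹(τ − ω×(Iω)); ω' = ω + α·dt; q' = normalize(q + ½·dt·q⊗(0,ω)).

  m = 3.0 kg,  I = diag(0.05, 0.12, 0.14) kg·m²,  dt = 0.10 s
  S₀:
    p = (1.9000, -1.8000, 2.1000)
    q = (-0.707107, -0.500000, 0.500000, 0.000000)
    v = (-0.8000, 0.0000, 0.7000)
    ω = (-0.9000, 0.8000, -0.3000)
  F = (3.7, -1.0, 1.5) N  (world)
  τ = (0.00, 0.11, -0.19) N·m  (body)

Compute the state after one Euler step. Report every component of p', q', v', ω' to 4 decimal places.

a = F/m = (1.2333, -0.3333, 0.5000)
new position p' = (1.8200, -1.8000, 2.1700)
v + (F/m)dt = (-0.6767, -0.0333, 0.7500)
gyro term ω×Iω = (-0.0048, -0.0243, -0.0504)
α = I⁻¹(τ − ω×Iω) = (0.0960, 1.1192, -0.9971)
ω + α·dt = (-0.8904, 0.9119, -0.3997)
Hamilton product q⊗(0,ω) = (-0.8500000, 0.4863963, -0.7156856, 0.2621321)
q + ½dt·q⊗(0,ω), renormalized = (-0.7482, -0.4748, 0.4633, 0.0131)

p' = (1.8200, -1.8000, 2.1700)
q' = (-0.7482, -0.4748, 0.4633, 0.0131)
v' = (-0.6767, -0.0333, 0.7500)
ω' = (-0.8904, 0.9119, -0.3997)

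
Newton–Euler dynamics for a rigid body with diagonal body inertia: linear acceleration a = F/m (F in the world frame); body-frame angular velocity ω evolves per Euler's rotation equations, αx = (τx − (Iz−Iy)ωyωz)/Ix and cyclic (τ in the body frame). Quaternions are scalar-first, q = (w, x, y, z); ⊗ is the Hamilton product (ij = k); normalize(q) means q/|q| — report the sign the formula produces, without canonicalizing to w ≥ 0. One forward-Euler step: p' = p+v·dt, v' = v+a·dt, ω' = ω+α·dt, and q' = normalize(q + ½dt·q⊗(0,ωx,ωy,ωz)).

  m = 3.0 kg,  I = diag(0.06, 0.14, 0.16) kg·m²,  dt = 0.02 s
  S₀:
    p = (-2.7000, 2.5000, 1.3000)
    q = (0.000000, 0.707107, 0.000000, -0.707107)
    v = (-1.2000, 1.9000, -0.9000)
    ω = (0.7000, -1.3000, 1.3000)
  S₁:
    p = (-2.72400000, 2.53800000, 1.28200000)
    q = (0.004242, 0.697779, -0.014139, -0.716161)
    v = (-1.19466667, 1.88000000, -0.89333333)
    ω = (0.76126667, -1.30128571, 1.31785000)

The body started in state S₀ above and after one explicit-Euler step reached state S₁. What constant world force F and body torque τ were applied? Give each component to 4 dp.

Δv = v₁−v₀ = (0.00533333, -0.02000000, 0.00666667)
m·(v₁−v₀)/dt = (0.8000, -3.0000, 1.0000)
rate change Δω = (0.06126667, -0.00128571, 0.01785000)
I·α + gyro = (0.1500, -0.1000, 0.0700)

F = (0.8000, -3.0000, 1.0000)
τ = (0.1500, -0.1000, 0.0700)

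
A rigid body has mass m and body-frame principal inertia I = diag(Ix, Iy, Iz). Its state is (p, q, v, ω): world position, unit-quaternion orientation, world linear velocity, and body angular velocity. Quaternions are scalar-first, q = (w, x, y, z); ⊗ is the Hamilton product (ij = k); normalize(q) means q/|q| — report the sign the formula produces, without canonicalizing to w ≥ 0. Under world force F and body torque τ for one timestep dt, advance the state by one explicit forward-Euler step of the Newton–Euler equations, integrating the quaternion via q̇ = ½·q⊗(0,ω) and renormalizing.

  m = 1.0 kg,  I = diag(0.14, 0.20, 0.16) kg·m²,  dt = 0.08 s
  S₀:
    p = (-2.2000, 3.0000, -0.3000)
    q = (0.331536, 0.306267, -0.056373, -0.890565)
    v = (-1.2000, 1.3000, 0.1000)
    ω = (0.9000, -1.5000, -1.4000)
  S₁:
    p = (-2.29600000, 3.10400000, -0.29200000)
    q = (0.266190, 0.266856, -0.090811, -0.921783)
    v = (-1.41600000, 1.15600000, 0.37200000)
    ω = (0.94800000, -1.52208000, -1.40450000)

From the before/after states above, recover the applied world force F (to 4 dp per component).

v₁ − v₀ = (-0.21600000, -0.14400000, 0.27200000)
m·(v₁−v₀)/dt = (-2.7000, -1.8000, 3.4000)

F = (-2.7000, -1.8000, 3.4000)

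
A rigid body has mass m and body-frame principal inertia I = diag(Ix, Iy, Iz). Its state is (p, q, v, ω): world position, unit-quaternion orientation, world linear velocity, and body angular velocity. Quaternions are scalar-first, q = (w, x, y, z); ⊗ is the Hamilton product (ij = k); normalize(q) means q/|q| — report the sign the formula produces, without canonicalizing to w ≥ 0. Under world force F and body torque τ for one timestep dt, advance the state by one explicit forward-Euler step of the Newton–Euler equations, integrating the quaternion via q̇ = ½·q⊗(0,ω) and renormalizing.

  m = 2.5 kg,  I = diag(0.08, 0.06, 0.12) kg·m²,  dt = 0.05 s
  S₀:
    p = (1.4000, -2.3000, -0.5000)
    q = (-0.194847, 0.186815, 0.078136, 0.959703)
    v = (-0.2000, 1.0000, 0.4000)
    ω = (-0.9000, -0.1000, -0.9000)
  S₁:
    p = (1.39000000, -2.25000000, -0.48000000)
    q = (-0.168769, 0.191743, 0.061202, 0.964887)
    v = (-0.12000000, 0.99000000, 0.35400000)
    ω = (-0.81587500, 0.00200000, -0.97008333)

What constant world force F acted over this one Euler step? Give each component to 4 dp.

F = (4.0000, -0.5000, -2.3000)

v₁ − v₀ = (0.08000000, -0.01000000, -0.04600000)
m·(v₁−v₀)/dt = (4.0000, -0.5000, -2.3000)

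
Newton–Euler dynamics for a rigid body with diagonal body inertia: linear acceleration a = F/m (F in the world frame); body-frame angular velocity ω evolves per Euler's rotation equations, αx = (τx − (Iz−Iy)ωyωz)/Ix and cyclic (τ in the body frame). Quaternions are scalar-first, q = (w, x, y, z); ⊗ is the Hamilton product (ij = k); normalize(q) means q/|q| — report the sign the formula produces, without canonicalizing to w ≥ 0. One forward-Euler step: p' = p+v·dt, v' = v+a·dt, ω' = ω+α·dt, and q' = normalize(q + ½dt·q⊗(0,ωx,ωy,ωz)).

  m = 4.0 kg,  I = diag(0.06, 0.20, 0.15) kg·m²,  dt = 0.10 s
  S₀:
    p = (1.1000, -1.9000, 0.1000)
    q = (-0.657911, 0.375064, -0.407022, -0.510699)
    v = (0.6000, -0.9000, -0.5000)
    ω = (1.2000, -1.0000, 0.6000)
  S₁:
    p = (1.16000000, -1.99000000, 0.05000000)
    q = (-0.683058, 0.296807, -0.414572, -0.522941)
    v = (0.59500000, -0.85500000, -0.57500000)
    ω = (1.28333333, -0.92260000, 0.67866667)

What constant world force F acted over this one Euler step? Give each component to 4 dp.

F = (-0.2000, 1.8000, -3.0000)

Δv = v₁−v₀ = (-0.00500000, 0.04500000, -0.07500000)
F = m·Δv/dt = (-0.2000, 1.8000, -3.0000)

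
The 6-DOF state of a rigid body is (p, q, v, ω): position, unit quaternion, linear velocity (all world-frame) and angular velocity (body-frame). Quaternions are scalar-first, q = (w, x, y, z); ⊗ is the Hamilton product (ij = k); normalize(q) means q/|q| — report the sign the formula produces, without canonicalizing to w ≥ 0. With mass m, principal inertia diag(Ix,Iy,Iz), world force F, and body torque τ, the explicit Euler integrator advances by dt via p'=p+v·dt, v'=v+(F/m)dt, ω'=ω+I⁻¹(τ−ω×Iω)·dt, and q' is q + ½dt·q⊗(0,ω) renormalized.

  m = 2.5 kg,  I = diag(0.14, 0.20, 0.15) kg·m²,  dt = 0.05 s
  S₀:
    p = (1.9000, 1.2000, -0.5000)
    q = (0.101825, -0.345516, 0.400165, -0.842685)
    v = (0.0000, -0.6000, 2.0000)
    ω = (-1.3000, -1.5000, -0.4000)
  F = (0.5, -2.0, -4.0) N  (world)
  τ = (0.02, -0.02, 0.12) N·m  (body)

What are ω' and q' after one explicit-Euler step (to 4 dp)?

ω×(Iω) gyroscopic = (-0.0300, -0.0052, 0.1170)
α = I⁻¹(τ − ω×Iω) = (0.3571, -0.0740, 0.0200)
new body rate ω' = (-1.2821, -1.5037, -0.3990)
Hamilton product q⊗(0,ω) = (-0.1859973, -1.5564660, 0.8045466, 0.9977585)
q + ½dt·q⊗(0,ω), renormalized = (0.0971, -0.3839, 0.4197, -0.8167)

ω' = (-1.2821, -1.5037, -0.3990)
q' = (0.0971, -0.3839, 0.4197, -0.8167)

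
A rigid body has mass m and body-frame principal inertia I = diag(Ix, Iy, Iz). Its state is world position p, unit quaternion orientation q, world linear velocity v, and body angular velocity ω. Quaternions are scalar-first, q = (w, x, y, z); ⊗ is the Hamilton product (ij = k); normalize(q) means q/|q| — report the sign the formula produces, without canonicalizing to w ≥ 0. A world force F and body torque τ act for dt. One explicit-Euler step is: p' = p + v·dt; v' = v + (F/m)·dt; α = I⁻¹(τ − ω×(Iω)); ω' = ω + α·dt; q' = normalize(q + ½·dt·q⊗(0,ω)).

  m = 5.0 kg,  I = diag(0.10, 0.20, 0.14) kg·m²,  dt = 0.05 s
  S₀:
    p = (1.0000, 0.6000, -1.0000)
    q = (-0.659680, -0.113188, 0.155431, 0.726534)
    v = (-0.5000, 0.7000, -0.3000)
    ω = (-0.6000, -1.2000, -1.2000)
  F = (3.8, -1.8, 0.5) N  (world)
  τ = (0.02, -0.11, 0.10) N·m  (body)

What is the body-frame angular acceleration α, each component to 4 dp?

precession coupling ω×(Iω) = (-0.0864, -0.0288, 0.0720)
α = I⁻¹(τ − ω×Iω) = (1.0640, -0.4060, 0.2000)

α = (1.0640, -0.4060, 0.2000)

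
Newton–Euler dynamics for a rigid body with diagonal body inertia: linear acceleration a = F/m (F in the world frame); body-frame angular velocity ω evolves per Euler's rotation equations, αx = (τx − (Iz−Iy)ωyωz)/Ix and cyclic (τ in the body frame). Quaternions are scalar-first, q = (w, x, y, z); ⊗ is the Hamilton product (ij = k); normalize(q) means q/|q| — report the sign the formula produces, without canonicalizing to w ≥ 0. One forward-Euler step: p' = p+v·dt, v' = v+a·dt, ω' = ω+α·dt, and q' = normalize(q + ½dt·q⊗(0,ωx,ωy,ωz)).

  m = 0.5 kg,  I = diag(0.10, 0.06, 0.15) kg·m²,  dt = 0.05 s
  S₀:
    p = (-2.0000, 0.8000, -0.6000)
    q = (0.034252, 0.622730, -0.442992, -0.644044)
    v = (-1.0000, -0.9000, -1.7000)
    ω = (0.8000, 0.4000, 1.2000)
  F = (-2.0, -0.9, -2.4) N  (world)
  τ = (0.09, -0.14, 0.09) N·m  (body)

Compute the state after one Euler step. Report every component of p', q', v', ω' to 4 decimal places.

α = I⁻¹(τ − ω×Iω) = (0.4680, -1.5333, 0.6853)
ω + α·dt = (0.8234, 0.3233, 1.2343)
2q̇ = q⊗(0,ω) = (0.4518656, -0.2465712, -1.2488104, 0.6445880)
q' = normalize(q + ½dt·q⊗(0,ω)) = (0.0455, 0.6161, -0.4739, -0.6275)
new position p' = (-2.0500, 0.7550, -0.6850)
new velocity v' = (-1.2000, -0.9900, -1.9400)

p' = (-2.0500, 0.7550, -0.6850)
q' = (0.0455, 0.6161, -0.4739, -0.6275)
v' = (-1.2000, -0.9900, -1.9400)
ω' = (0.8234, 0.3233, 1.2343)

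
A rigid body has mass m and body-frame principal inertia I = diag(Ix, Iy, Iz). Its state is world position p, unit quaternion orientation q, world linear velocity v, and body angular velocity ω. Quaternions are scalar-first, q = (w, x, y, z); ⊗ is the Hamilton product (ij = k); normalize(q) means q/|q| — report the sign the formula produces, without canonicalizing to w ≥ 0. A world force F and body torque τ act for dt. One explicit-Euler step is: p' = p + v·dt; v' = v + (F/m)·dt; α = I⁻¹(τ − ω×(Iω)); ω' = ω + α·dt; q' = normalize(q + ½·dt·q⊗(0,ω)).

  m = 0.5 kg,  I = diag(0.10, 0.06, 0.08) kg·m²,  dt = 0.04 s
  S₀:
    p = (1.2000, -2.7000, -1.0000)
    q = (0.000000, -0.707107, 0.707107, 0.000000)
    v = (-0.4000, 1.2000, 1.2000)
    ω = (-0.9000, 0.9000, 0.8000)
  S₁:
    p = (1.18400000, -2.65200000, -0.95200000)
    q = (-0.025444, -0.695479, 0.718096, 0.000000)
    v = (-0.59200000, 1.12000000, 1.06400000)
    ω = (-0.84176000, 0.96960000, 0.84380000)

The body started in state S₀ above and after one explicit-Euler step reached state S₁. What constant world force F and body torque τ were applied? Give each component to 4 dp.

rate change Δω = (0.05824000, 0.06960000, 0.04380000)
gyro term ω₀×Iω₀ = (0.0144, -0.0144, 0.0324)
applied torque τ = (0.1600, 0.0900, 0.1200)
Δv = v₁−v₀ = (-0.19200000, -0.08000000, -0.13600000)
m·(v₁−v₀)/dt = (-2.4000, -1.0000, -1.7000)

F = (-2.4000, -1.0000, -1.7000)
τ = (0.1600, 0.0900, 0.1200)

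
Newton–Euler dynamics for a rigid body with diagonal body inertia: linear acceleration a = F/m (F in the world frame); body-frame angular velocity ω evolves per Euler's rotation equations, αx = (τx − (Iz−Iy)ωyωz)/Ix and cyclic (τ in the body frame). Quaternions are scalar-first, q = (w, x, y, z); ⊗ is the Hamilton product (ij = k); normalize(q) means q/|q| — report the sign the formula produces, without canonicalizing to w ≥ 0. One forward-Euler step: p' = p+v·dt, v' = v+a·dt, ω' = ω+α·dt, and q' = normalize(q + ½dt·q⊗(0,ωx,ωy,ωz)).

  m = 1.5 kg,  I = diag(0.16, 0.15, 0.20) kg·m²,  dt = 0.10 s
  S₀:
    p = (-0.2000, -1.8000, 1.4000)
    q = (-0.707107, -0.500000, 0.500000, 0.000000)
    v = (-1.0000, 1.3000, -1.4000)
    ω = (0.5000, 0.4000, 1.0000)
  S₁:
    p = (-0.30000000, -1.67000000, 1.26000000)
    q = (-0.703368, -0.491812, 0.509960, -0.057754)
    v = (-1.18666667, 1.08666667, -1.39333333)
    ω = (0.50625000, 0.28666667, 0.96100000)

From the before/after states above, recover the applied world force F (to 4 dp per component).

F = (-2.8000, -3.2000, 0.1000)

velocity change Δv = (-0.18666667, -0.21333333, 0.00666667)
m·(v₁−v₀)/dt = (-2.8000, -3.2000, 0.1000)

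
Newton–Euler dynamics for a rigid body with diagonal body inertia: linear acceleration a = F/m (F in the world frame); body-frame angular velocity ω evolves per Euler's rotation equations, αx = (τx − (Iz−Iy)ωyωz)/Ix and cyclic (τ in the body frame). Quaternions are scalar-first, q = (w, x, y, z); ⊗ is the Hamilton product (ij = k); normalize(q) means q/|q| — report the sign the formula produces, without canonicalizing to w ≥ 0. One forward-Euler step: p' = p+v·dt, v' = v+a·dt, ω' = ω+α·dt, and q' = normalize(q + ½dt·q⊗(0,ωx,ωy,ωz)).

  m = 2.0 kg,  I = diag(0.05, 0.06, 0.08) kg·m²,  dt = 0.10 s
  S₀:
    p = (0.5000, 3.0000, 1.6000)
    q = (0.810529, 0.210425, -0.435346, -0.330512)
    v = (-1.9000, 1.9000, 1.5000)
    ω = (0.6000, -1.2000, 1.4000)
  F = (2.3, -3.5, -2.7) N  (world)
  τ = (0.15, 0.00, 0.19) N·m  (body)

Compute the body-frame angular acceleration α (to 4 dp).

α = (3.6720, 0.4200, 2.4650)

gyro term ω×Iω = (-0.0336, -0.0252, -0.0072)
(τ − ω×Iω)/I = (3.6720, 0.4200, 2.4650)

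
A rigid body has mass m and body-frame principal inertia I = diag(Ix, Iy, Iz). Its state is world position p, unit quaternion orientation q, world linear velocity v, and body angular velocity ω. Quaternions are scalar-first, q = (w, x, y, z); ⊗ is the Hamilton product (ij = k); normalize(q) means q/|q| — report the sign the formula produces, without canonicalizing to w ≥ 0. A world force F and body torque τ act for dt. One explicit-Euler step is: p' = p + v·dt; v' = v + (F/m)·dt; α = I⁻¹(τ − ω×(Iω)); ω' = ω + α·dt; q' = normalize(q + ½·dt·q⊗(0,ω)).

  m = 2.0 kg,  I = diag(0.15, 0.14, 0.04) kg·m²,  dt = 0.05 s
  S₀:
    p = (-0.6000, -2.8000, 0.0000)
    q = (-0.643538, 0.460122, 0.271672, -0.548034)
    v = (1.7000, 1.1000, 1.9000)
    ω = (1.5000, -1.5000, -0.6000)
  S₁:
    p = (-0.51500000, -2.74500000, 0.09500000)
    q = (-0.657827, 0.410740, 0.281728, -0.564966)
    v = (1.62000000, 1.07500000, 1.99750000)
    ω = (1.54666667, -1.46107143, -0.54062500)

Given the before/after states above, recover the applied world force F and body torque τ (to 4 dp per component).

v₁ − v₀ = (-0.08000000, -0.02500000, 0.09750000)
m·(v₁−v₀)/dt = (-3.2000, -1.0000, 3.9000)
rate change Δω = (0.04666667, 0.03892857, 0.05937500)
precession coupling = (-0.0900, -0.0990, 0.0225)
τ = I·(Δω/dt) + ω₀×(Iω₀) = (0.0500, 0.0100, 0.0700)

F = (-3.2000, -1.0000, 3.9000)
τ = (0.0500, 0.0100, 0.0700)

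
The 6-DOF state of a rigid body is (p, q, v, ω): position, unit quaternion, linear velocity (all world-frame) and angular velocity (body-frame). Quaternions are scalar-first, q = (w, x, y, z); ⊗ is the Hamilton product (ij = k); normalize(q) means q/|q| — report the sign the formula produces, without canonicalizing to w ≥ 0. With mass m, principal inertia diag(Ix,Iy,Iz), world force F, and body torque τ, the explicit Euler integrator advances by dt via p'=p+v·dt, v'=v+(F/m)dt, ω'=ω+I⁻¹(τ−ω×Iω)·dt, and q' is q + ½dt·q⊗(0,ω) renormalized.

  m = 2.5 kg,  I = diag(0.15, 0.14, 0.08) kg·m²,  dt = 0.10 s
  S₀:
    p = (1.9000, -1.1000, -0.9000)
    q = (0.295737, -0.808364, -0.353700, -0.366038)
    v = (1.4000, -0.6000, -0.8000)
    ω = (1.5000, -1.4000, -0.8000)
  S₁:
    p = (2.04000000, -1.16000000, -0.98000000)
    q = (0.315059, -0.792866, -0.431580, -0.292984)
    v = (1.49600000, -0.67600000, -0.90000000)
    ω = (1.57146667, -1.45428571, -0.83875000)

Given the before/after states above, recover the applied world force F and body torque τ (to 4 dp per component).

rate change Δω = (0.07146667, -0.05428571, -0.03875000)
τ = I·(Δω/dt) + ω₀×(Iω₀) = (0.0400, -0.1600, -0.0100)
Δv = v₁−v₀ = (0.09600000, -0.07600000, -0.10000000)
m·(v₁−v₀)/dt = (2.4000, -1.9000, -2.5000)

F = (2.4000, -1.9000, -2.5000)
τ = (0.0400, -0.1600, -0.0100)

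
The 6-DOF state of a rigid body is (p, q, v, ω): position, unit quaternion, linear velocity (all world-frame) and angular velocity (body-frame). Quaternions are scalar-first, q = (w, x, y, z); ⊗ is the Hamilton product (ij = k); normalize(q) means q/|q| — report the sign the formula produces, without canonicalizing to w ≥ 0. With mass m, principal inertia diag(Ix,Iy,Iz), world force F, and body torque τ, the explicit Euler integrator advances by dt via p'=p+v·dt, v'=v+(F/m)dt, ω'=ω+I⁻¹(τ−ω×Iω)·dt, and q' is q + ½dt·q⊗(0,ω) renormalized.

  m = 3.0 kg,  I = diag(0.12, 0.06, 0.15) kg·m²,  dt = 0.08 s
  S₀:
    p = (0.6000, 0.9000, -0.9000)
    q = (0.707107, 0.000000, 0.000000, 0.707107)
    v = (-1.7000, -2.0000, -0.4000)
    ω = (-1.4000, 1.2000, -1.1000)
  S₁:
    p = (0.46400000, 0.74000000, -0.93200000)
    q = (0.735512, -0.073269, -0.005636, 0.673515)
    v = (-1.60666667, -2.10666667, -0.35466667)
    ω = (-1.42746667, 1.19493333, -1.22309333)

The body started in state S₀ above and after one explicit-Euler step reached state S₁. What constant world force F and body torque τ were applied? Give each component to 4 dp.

F = (3.5000, -4.0000, 1.7000)
τ = (-0.1600, -0.0500, -0.1300)

Δv = v₁−v₀ = (0.09333333, -0.10666667, 0.04533333)
m·(v₁−v₀)/dt = (3.5000, -4.0000, 1.7000)
rate change Δω = (-0.02746667, -0.00506667, -0.12309333)
τ = I·(Δω/dt) + ω₀×(Iω₀) = (-0.1600, -0.0500, -0.1300)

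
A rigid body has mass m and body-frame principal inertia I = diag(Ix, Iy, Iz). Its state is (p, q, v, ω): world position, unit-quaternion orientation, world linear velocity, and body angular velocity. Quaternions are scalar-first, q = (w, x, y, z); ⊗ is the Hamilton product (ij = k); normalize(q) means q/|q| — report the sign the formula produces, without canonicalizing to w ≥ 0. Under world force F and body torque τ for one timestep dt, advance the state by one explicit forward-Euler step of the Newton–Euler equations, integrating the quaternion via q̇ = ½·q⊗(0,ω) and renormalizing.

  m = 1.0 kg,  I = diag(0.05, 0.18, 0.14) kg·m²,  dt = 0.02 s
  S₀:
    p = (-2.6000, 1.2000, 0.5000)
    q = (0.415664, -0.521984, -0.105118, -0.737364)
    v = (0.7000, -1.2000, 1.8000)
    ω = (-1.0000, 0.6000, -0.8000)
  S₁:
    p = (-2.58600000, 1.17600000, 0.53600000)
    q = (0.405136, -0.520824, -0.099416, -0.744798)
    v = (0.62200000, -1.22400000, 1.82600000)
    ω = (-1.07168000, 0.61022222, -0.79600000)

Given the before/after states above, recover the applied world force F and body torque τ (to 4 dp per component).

ω₁ − ω₀ = (-0.07168000, 0.01022222, 0.00400000)
ω₀×(Iω₀) = (0.0192, -0.0720, -0.0780)
I·α + gyro = (-0.1600, 0.0200, -0.0500)
velocity change Δv = (-0.07800000, -0.02400000, 0.02600000)
applied force F = (-3.9000, -1.2000, 1.3000)

F = (-3.9000, -1.2000, 1.3000)
τ = (-0.1600, 0.0200, -0.0500)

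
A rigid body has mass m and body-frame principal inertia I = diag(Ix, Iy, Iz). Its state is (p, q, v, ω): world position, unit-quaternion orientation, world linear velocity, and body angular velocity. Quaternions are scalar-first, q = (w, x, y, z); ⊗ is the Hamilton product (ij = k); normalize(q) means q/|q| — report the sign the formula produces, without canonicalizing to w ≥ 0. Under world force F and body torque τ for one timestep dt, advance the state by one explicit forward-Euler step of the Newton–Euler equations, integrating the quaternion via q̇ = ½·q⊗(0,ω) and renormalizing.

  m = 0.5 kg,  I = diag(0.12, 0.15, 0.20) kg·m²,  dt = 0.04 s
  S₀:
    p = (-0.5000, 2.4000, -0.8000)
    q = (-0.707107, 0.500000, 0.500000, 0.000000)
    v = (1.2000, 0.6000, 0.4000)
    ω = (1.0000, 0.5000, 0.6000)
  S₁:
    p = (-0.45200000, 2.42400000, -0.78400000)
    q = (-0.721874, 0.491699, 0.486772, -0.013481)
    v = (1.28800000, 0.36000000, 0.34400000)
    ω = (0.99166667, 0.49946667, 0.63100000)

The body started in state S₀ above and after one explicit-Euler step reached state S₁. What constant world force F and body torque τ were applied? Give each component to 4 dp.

F = (1.1000, -3.0000, -0.7000)
τ = (-0.0100, -0.0500, 0.1700)

Δv = v₁−v₀ = (0.08800000, -0.24000000, -0.05600000)
F = m·Δv/dt = (1.1000, -3.0000, -0.7000)
rate change Δω = (-0.00833333, -0.00053333, 0.03100000)
gyro term ω₀×Iω₀ = (0.0150, -0.0480, 0.0150)
I·α + gyro = (-0.0100, -0.0500, 0.1700)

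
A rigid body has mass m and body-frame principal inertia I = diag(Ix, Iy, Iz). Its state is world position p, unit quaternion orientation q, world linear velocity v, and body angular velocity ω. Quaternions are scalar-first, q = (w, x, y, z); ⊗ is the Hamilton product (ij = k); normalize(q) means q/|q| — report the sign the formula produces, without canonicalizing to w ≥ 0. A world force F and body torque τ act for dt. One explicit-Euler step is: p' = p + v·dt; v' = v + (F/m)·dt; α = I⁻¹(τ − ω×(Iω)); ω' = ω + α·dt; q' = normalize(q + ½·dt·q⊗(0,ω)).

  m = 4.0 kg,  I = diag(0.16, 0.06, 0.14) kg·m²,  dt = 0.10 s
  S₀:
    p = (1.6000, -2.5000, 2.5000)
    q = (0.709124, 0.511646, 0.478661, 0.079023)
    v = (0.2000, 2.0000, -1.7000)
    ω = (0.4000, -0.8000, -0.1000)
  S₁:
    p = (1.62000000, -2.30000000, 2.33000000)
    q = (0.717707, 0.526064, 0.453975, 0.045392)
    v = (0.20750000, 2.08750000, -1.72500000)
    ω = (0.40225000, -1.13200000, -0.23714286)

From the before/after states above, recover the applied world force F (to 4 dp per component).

Δv = v₁−v₀ = (0.00750000, 0.08750000, -0.02500000)
applied force F = (0.3000, 3.5000, -1.0000)

F = (0.3000, 3.5000, -1.0000)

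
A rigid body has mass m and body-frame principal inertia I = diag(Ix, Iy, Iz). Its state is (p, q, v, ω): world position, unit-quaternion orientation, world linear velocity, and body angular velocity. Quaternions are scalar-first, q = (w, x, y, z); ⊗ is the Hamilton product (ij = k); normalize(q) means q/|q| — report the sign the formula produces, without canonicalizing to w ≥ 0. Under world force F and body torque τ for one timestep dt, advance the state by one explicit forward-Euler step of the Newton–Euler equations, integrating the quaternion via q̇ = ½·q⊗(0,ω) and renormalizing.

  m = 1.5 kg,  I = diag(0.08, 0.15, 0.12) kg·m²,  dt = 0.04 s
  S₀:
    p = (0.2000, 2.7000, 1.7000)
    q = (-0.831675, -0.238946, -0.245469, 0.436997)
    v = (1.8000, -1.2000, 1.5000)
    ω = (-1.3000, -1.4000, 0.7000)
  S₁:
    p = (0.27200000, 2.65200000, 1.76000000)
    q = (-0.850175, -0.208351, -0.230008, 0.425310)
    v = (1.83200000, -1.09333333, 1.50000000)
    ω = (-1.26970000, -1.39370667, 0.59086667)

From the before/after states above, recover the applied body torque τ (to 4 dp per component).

τ = (0.0900, 0.0600, -0.2000)

Δω = ω₁−ω₀ = (0.03030000, 0.00629333, -0.10913333)
I·α + gyro = (0.0900, 0.0600, -0.2000)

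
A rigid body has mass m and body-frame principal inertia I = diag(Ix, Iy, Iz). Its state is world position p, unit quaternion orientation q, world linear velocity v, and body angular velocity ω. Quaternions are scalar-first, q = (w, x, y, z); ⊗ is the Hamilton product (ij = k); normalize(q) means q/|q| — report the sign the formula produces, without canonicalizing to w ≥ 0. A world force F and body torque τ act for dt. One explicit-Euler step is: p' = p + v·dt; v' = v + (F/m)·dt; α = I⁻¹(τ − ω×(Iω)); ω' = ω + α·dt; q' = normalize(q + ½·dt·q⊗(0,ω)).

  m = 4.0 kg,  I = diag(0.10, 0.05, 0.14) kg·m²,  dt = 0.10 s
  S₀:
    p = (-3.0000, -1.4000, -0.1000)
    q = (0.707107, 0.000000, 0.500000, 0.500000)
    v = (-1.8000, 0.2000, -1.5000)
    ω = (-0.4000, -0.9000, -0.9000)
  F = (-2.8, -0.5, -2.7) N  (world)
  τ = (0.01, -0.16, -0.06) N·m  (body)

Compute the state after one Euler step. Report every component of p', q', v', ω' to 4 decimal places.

p' = (-3.1800, -1.3800, -0.2500)
q' = (0.7504, -0.0141, 0.4572, 0.4771)
v' = (-1.8700, 0.1875, -1.5675)
ω' = (-0.4629, -1.1912, -0.9300)

angular accel α = (-0.6290, -2.9120, -0.3000)
new body rate ω' = (-0.4629, -1.1912, -0.9300)
2q̇ = q⊗(0,ω) = (0.9000000, -0.2828428, -0.8363963, -0.4363963)
q' = normalize(q + ½dt·q⊗(0,ω)) = (0.7504, -0.0141, 0.4572, 0.4771)
a = (-0.7000, -0.1250, -0.6750)
new position p' = (-3.1800, -1.3800, -0.2500)
new velocity v' = (-1.8700, 0.1875, -1.5675)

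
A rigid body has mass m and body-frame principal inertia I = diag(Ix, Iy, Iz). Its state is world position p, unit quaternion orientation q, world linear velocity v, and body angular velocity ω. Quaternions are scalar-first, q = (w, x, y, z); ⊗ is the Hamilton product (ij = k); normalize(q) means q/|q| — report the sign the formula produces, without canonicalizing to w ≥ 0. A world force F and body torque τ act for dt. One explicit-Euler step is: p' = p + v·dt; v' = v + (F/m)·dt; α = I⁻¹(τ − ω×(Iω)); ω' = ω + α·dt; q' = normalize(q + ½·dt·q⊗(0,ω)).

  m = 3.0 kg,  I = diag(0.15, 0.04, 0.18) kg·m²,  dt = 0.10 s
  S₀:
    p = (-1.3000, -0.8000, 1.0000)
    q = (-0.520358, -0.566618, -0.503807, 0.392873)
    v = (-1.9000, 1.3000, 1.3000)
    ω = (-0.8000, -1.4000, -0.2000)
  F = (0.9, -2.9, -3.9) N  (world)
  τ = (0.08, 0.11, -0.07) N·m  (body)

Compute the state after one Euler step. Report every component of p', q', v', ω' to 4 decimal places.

p' = (-1.4900, -0.6700, 1.1300)
q' = (-0.5725, -0.5116, -0.4872, 0.4162)
v' = (-1.8700, 1.2033, 1.1700)
ω' = (-0.7728, -1.1130, -0.1704)

p' = p + v·dt = (-1.4900, -0.6700, 1.1300)
v + (F/m)dt = (-1.8700, 1.2033, 1.1700)
gyro term ω×Iω = (0.0392, -0.0048, -0.1232)
(τ − ω×Iω)/I = (0.2720, 2.8700, 0.2956)
ω + α·dt = (-0.7728, -1.1130, -0.1704)
Hamilton product q⊗(0,ω) = (-1.0800496, 1.0670700, 0.3008792, 0.4942912)
q' = normalize(q + ½dt·q⊗(0,ω)) = (-0.5725, -0.5116, -0.4872, 0.4162)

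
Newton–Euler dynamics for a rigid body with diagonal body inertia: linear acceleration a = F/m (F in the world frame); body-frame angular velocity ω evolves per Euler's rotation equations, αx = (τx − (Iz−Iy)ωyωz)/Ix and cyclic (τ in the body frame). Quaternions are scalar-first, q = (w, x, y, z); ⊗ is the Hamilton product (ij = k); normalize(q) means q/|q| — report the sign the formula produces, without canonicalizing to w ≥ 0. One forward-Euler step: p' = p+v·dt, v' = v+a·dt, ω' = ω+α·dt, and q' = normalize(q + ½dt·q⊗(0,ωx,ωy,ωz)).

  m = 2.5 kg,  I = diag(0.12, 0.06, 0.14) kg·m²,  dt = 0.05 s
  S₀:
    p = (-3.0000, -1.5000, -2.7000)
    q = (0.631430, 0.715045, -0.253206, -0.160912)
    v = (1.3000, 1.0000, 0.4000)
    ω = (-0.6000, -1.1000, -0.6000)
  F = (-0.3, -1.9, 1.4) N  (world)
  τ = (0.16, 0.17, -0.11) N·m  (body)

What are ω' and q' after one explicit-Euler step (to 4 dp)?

ω' = (-0.5553, -0.9523, -0.6251)
q' = (0.6324, 0.7045, -0.2573, -0.1937)

ω×(Iω) gyroscopic = (0.0528, -0.0072, -0.0396)
α = I⁻¹(τ − ω×Iω) = (0.8933, 2.9533, -0.5029)
ω' = ω + α·dt = (-0.5553, -0.9523, -0.6251)
2q̇ = q⊗(0,ω) = (0.0539532, -0.4039376, -0.1689988, -1.3173311)
q + ½dt·q⊗(0,ω), renormalized = (0.6324, 0.7045, -0.2573, -0.1937)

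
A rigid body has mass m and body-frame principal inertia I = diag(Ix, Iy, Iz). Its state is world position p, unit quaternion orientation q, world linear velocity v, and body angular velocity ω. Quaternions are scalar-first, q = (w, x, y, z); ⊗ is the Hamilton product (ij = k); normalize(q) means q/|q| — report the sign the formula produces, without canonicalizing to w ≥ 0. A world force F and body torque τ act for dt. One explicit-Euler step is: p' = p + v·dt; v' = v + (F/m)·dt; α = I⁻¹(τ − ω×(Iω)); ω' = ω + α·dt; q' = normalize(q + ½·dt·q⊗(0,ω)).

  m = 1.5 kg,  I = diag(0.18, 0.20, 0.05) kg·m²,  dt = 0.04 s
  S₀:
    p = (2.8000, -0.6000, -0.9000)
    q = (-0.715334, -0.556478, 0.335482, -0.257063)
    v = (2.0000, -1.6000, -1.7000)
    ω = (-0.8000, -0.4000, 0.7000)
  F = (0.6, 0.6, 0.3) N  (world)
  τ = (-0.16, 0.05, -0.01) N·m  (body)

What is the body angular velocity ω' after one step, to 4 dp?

(τ − ω×Iω)/I = (-1.1222, 0.6140, -0.3280)
ω + α·dt = (-0.8449, -0.3754, 0.6869)

ω' = (-0.8449, -0.3754, 0.6869)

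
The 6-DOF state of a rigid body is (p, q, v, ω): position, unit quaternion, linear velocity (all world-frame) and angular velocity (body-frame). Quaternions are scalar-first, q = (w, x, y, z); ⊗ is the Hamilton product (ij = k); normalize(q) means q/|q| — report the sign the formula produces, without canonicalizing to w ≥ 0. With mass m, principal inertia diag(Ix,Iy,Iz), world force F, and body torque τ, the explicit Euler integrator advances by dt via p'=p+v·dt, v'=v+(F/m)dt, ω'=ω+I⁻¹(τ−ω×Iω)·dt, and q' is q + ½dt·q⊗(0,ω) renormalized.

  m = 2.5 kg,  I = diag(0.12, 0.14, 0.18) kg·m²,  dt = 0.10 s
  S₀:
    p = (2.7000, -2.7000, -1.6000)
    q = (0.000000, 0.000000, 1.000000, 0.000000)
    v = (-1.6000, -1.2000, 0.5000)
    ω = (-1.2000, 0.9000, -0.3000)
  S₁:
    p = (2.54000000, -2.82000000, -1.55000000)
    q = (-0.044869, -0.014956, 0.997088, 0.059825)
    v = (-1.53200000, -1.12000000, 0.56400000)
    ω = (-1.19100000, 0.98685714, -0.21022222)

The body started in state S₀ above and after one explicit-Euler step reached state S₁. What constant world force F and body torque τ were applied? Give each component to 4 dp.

Δv = v₁−v₀ = (0.06800000, 0.08000000, 0.06400000)
F = m·Δv/dt = (1.7000, 2.0000, 1.6000)
ω₁ − ω₀ = (0.00900000, 0.08685714, 0.08977778)
τ = I·(Δω/dt) + ω₀×(Iω₀) = (0.0000, 0.1000, 0.1400)

F = (1.7000, 2.0000, 1.6000)
τ = (0.0000, 0.1000, 0.1400)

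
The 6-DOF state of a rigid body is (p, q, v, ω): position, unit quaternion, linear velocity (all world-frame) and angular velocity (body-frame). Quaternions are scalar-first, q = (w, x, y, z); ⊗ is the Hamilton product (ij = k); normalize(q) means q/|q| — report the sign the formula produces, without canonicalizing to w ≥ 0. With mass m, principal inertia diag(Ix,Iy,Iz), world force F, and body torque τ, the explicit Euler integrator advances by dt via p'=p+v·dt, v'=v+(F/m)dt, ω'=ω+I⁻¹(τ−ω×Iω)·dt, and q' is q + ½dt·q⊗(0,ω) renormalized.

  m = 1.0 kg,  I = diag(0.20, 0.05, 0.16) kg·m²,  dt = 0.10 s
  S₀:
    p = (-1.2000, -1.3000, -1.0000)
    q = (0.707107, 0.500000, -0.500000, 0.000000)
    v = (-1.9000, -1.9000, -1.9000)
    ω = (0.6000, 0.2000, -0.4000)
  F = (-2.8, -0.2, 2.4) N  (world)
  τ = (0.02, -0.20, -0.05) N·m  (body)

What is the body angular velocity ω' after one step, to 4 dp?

ω×(Iω) gyroscopic = (-0.0088, -0.0096, -0.0180)
(τ − ω×Iω)/I = (0.1440, -3.8080, -0.2000)
new body rate ω' = (0.6144, -0.1808, -0.4200)

ω' = (0.6144, -0.1808, -0.4200)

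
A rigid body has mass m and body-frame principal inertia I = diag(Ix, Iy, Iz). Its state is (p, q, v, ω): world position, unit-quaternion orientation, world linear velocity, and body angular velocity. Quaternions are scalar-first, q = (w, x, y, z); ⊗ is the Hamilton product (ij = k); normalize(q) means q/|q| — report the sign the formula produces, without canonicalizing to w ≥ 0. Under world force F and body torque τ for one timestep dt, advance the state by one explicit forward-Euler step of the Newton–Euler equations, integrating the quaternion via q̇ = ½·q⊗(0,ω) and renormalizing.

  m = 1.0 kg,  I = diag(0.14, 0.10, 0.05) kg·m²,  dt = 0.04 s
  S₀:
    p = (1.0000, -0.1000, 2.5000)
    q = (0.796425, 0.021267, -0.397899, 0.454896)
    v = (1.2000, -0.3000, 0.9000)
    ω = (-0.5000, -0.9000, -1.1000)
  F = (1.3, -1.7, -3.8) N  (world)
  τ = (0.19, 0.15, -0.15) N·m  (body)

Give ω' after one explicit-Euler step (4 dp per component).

ω' = (-0.4316, -0.8598, -1.2056)

gyro term ω×Iω = (-0.0495, 0.0495, -0.0180)
(τ − ω×Iω)/I = (1.7107, 1.0050, -2.6400)
new body rate ω' = (-0.4316, -0.8598, -1.2056)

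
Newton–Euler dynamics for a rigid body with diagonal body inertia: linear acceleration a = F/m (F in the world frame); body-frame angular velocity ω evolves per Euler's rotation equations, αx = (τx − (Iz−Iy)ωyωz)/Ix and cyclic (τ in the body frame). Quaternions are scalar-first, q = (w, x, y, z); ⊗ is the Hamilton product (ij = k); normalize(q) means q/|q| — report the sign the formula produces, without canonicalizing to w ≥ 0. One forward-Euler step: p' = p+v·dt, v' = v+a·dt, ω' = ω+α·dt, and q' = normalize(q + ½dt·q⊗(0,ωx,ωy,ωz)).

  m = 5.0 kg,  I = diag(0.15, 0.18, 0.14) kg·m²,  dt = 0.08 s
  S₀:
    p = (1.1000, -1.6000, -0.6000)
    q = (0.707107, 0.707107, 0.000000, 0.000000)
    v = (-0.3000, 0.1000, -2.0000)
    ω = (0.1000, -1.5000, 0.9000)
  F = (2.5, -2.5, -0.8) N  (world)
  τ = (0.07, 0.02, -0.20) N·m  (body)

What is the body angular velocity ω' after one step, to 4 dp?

ω' = (0.1085, -1.4915, 0.7883)

precession coupling ω×(Iω) = (0.0540, 0.0009, -0.0045)
(τ − ω×Iω)/I = (0.1067, 0.1061, -1.3964)
new body rate ω' = (0.1085, -1.4915, 0.7883)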